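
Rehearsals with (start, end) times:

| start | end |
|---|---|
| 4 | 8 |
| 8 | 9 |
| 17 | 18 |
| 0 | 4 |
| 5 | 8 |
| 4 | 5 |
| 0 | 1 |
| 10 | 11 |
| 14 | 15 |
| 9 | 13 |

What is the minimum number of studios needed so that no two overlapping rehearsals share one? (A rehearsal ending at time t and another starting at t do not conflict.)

2

starts: [0, 0, 4, 4, 5, 8, 9, 10, 14, 17]
ends:   [1, 4, 5, 8, 8, 9, 11, 13, 15, 18]
s0→1 s0→2  — peak 2.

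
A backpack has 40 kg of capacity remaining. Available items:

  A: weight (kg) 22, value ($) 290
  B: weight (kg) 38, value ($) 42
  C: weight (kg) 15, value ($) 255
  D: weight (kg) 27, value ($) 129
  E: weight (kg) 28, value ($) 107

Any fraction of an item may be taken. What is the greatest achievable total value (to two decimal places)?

559.33

Greedy by value/weight ratio, highest first.
Order: C (255/15=17.00) > A (290/22=13.18) > D (129/27=4.78) > E (107/28=3.82) > B (42/38=1.11)
Fill: take C (15 @ 255) → take A (22 @ 290) → take 3/27 of D → 14.33; 40/40 used.
Total value = 559.33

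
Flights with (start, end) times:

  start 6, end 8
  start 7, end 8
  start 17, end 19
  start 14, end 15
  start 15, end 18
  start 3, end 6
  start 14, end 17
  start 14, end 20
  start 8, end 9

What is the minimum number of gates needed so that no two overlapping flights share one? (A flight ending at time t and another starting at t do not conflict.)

The answer is the maximum number of intervals overlapping at any instant.
Events (time:±→running): 3:+→1 6:-→0 6:+→1 7:+→2 8:-→1 8:-→0 8:+→1 9:-→0 14:+→1 14:+→2 14:+→3 … peak 3.

3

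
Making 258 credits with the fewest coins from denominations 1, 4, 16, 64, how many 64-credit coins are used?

258 = 4×64 + 2×1
Count of 64: 4

4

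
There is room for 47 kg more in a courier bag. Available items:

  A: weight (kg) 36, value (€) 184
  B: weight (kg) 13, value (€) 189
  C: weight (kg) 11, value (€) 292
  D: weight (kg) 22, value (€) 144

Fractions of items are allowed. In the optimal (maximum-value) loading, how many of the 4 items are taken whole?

3

Sort by value per unit weight and fill in that order.
Ratios (sorted): C 26.55, B 14.54, D 6.55, A 5.11
take C (11 @ 292); take B (13 @ 189); take D (22 @ 144); take 1/36 of A → 5.11. Capacity used 47/47.
3 item(s) taken whole; one partial (take 1/36 of A).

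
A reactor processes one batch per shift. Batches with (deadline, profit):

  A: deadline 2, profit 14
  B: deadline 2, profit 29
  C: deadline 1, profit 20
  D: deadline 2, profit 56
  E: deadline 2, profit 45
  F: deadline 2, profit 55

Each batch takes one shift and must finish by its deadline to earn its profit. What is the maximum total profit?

Sort by profit descending; place each in the latest free slot ≤ its deadline.
Profit order: D=56 F=55 E=45 B=29 C=20 A=14
Assign: D→slot 2, F→slot 1, E skipped, B skipped, C skipped, A skipped.
Slots: [1:F] [2:D]
Profit = 55 + 56 = 111

111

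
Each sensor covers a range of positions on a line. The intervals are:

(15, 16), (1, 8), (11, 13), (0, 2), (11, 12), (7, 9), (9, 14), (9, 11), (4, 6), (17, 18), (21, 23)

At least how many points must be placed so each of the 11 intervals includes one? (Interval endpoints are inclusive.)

By right end: [0,2]  [4,6]  [1,8]  [7,9]  [9,11]  [11,12]  [11,13]  [9,14]  [15,16]  [17,18]  [21,23]
[0,2] uncovered → point at 2; [4,6] uncovered → point at 6; [7,9] uncovered → point at 9; [11,12] uncovered → point at 12; [15,16] uncovered → point at 16; [17,18] uncovered → point at 18; [21,23] uncovered → point at 23.
Points: 2, 6, 9, 12, 16, 18, 23 (7 total).

7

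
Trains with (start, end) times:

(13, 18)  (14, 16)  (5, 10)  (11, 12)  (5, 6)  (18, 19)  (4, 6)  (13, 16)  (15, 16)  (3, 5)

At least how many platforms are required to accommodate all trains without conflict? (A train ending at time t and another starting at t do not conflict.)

4

Count concurrent intervals with a sweep; the peak is the room count.
Events (time:±→running): 3:+→1 4:+→2 5:-→1 5:+→2 5:+→3 6:-→2 6:-→1 10:-→0 11:+→1 12:-→0 13:+→1 13:+→2 14:+→3 15:+→4 … peak 4.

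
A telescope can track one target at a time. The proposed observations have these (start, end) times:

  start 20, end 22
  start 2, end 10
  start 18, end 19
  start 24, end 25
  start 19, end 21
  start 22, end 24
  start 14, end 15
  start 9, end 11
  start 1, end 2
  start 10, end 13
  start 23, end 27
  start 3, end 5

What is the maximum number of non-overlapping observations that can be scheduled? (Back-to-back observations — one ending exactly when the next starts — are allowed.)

8

By end time: (1,2), (3,5), (2,10), (9,11), (10,13), (14,15), (18,19), (19,21), (20,22), (22,24), (24,25), (23,27).
Pick (1,2); next start ≥ 2 → (3,5); next start ≥ 5 → (9,11); next start ≥ 11 → (14,15); next start ≥ 15 → (18,19); next start ≥ 19 → (19,21); next start ≥ 21 → (22,24); next start ≥ 24 → (24,25).
Selected 8 observations.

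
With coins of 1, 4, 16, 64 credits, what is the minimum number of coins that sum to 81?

Greedy: take as many of the largest coin as possible, then repeat with the remainder.
81 − 1×64→17 − 1×16→1 − 1×1→0
Total coins = 1 + 1 + 1 = 3

3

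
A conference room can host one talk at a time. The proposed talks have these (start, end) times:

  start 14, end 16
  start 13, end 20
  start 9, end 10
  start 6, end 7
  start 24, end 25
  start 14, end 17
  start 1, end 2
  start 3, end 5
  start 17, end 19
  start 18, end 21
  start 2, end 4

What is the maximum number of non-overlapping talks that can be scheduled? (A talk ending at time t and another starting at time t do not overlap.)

7

Greedy by earliest finish: after sorting by end time, pick each interval compatible with the last pick.
By end time: (1,2), (2,4), (3,5), (6,7), (9,10), (14,16), (14,17), (17,19), (13,20), (18,21), (24,25).
Pick (1,2); next start ≥ 2 → (2,4); next start ≥ 4 → (6,7); next start ≥ 7 → (9,10); next start ≥ 10 → (14,16); next start ≥ 16 → (17,19); next start ≥ 19 → (24,25).
Selected 7 talks.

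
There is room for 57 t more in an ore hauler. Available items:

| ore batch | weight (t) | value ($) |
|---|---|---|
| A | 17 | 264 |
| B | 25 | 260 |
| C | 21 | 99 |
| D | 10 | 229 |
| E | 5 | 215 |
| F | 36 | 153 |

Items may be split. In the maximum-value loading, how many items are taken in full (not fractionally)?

4

Greedy by value/weight ratio, highest first.
Order: E (215/5=43.00) > D (229/10=22.90) > A (264/17=15.53) > B (260/25=10.40) > C (99/21=4.71) > F (153/36=4.25)
Fill: take E (5 @ 215) → take D (10 @ 229) → take A (17 @ 264) → take B (25 @ 260); 57/57 used.
4 item(s) taken whole.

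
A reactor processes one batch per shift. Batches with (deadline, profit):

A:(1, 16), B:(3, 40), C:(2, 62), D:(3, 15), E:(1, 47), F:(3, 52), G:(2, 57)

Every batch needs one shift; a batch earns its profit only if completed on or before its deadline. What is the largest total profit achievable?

171

Profit order: C=62 G=57 F=52 E=47 B=40 A=16 D=15
Assign: C→slot 2, G→slot 1, F→slot 3, E skipped, B skipped, A skipped, D skipped.
Slots: [1:G] [2:C] [3:F]
Profit = 57 + 62 + 52 = 171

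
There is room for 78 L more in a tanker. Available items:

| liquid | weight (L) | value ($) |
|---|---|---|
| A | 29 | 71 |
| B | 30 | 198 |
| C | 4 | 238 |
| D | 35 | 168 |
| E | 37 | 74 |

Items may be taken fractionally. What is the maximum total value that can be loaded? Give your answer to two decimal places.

Greedy by value/weight ratio, highest first.
Ratios (sorted): C 59.50, B 6.60, D 4.80, A 2.45, E 2.00
take C (4 @ 238); take B (30 @ 198); take D (35 @ 168); take 9/29 of A → 22.03. Capacity used 78/78.
Total value = 626.03

626.03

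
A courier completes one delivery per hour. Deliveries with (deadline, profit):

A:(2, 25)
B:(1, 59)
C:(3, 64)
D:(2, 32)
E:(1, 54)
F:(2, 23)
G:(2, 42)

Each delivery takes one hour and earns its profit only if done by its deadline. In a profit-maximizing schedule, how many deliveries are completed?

3

By profit: C(d3,64), B(d1,59), E(d1,54), G(d2,42), D(d2,32), A(d2,25), F(d2,23)
C→slot 3; B→slot 1; E skipped; G→slot 2; D skipped; A skipped; F skipped.
3 of 7 scheduled.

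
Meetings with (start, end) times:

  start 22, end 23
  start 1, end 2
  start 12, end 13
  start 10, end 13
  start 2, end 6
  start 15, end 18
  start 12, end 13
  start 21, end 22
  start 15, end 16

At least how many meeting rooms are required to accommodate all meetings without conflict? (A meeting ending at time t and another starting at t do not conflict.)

starts: [1, 2, 10, 12, 12, 15, 15, 21, 22]
ends:   [2, 6, 13, 13, 13, 16, 18, 22, 23]
s1→1 e2→0 s2→1 e6→0 s10→1 s12→2 s12→3  — peak 3.

3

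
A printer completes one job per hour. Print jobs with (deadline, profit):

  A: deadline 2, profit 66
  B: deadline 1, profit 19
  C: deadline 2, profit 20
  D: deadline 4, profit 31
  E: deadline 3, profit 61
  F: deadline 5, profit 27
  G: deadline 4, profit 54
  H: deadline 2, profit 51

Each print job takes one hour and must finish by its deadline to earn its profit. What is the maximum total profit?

259

Profit order: A=66 E=61 G=54 H=51 D=31 F=27 C=20 B=19
Assign: A→slot 2, E→slot 3, G→slot 4, H→slot 1, D skipped, F→slot 5, C skipped, B skipped.
Slots: [1:H] [2:A] [3:E] [4:G] [5:F]
Profit = 51 + 66 + 61 + 54 + 27 = 259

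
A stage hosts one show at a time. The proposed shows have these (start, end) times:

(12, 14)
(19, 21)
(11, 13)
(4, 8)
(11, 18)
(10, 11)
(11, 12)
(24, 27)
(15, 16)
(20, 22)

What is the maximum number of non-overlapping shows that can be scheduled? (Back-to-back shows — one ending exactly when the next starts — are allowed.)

Greedy by earliest finish: after sorting by end time, pick each interval compatible with the last pick.
By end time: (4,8), (10,11), (11,12), (11,13), (12,14), (15,16), (11,18), (19,21), (20,22), (24,27).
Pick (4,8); next start ≥ 8 → (10,11); next start ≥ 11 → (11,12); next start ≥ 12 → (12,14); next start ≥ 14 → (15,16); next start ≥ 16 → (19,21); next start ≥ 21 → (24,27).
Selected 7 shows.

7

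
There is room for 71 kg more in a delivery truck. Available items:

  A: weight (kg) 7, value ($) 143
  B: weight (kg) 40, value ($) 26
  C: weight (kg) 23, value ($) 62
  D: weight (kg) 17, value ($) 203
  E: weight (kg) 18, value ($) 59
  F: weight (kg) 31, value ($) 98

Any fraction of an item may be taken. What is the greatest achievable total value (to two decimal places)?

496.68

Greedy by value/weight ratio, highest first.
Order: A (143/7=20.43) > D (203/17=11.94) > E (59/18=3.28) > F (98/31=3.16) > C (62/23=2.70) > B (26/40=0.65)
Fill: take A (7 @ 143) → take D (17 @ 203) → take E (18 @ 59) → take 29/31 of F → 91.68; 71/71 used.
Total value = 496.68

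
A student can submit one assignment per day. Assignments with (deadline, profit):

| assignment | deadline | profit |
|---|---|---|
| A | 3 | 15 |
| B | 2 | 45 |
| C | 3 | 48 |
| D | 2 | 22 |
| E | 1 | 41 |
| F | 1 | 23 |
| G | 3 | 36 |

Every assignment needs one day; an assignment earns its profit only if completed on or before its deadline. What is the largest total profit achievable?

134

Take jobs in profit order; each goes to the latest open slot no later than its deadline.
By profit: C(d3,48), B(d2,45), E(d1,41), G(d3,36), F(d1,23), D(d2,22), A(d3,15)
C→slot 3; B→slot 2; E→slot 1; G skipped; F skipped; D skipped; A skipped.
Profit = 41 + 45 + 48 = 134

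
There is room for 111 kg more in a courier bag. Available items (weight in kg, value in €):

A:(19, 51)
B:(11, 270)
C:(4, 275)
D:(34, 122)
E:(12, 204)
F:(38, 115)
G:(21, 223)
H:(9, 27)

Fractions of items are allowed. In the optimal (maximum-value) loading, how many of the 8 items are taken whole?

Greedy by value/weight ratio, highest first.
Order: C (275/4=68.75) > B (270/11=24.55) > E (204/12=17.00) > G (223/21=10.62) > D (122/34=3.59) > F (115/38=3.03) > H (27/9=3.00) > A (51/19=2.68)
Fill: take C (4 @ 275) → take B (11 @ 270) → take E (12 @ 204) → take G (21 @ 223) → take D (34 @ 122) → take 29/38 of F → 87.76; 111/111 used.
5 item(s) taken whole; one partial (take 29/38 of F).

5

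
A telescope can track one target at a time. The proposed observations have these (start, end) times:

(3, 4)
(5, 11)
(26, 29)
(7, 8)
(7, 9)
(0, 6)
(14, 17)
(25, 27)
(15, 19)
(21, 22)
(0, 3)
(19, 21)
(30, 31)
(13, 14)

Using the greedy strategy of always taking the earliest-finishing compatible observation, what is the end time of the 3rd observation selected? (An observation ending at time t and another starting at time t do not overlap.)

8

Sort by end time and greedily take each interval whose start is ≥ the last chosen end.
By end time: (0,3), (3,4), (0,6), (7,8), (7,9), (5,11), (13,14), (14,17), (15,19), (19,21), (21,22), (25,27), (26,29), (30,31).
Pick (0,3); next start ≥ 3 → (3,4); next start ≥ 4 → (7,8); next start ≥ 8 → (13,14); next start ≥ 14 → (14,17); next start ≥ 17 → (19,21); next start ≥ 21 → (21,22); next start ≥ 22 → (25,27); next start ≥ 27 → (30,31).
Selected: (0,3) (3,4) (7,8) (13,14) (14,17) (19,21) (21,22) (25,27) (30,31)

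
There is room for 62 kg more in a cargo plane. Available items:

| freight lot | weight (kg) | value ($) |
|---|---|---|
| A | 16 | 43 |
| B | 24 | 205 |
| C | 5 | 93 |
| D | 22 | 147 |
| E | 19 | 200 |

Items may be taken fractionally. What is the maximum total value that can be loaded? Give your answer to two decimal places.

Greedy by value/weight ratio, highest first.
Ratios (sorted): C 18.60, E 10.53, B 8.54, D 6.68, A 2.69
take C (5 @ 93); take E (19 @ 200); take B (24 @ 205); take 14/22 of D → 93.55. Capacity used 62/62.
Total value = 591.55

591.55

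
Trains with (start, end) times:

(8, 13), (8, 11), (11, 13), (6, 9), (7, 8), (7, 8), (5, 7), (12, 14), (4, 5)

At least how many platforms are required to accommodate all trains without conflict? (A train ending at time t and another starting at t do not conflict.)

Count concurrent intervals with a sweep; the peak is the room count.
Events (time:±→running): 4:+→1 5:-→0 5:+→1 6:+→2 7:-→1 7:+→2 7:+→3 … peak 3.

3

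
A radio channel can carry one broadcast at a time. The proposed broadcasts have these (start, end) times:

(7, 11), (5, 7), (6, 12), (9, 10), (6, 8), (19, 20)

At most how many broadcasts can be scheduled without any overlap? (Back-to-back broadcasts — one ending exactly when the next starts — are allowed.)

Greedy by earliest finish: after sorting by end time, pick each interval compatible with the last pick.
Sorted by end: (5,7)  (6,8)  (9,10)  (7,11)  (6,12)  (19,20)
take (5,7); skip (6,8); take (9,10); skip (7,11); take (19,20).
Selected 3 broadcasts.

3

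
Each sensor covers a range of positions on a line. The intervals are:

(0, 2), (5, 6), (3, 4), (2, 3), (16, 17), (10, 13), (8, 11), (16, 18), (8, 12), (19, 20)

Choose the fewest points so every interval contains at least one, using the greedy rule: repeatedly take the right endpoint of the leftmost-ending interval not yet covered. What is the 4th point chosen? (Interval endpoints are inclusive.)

11

Sort by right endpoint; whenever an interval is uncovered, place a point at its right end.
Sorted: [0,2] [2,3] [3,4] [5,6] [8,11] [8,12] [10,13] [16,17] [16,18] [19,20]
{[0,2],[2,3]} hit by 2; {[3,4]} hit by 4; {[5,6]} hit by 6; {[8,11],[8,12],[10,13]} hit by 11; {[16,17],[16,18]} hit by 17; {[19,20]} hit by 20.
Points: 2, 4, 6, 11, 17, 20 (6 total).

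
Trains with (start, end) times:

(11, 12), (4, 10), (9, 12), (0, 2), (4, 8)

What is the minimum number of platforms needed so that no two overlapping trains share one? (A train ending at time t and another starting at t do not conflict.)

2

The answer is the maximum number of intervals overlapping at any instant.
Events (time:±→running): 0:+→1 2:-→0 4:+→1 4:+→2 … peak 2.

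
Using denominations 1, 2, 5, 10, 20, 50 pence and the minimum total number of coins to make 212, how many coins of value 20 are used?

0

212 − 4×50→12 − 1×10→2 − 1×2→0
Count of 20: 0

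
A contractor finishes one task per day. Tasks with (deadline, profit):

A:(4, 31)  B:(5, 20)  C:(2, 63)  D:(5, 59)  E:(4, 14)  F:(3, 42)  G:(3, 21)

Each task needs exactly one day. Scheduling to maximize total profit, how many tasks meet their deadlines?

5

Take jobs in profit order; each goes to the latest open slot no later than its deadline.
By profit: C(d2,63), D(d5,59), F(d3,42), A(d4,31), G(d3,21), B(d5,20), E(d4,14)
C→slot 2; D→slot 5; F→slot 3; A→slot 4; G→slot 1; B skipped; E skipped.
5 of 7 scheduled.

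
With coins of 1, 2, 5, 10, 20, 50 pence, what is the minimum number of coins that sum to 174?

6

Greedy: take as many of the largest coin as possible, then repeat with the remainder.
174 − 3×50→24 − 1×20→4 − 2×2→0
Total coins = 3 + 1 + 2 = 6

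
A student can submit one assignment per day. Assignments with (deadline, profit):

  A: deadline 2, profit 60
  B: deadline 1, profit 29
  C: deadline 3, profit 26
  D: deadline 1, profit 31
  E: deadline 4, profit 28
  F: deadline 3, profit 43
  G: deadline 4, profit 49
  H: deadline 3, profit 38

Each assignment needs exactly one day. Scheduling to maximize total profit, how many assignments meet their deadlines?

4

Take jobs in profit order; each goes to the latest open slot no later than its deadline.
Profit order: A=60 G=49 F=43 H=38 D=31 B=29 E=28 C=26
Assign: A→slot 2, G→slot 4, F→slot 3, H→slot 1, D skipped, B skipped, E skipped, C skipped.
Slots: [1:H] [2:A] [3:F] [4:G]
4 of 8 scheduled.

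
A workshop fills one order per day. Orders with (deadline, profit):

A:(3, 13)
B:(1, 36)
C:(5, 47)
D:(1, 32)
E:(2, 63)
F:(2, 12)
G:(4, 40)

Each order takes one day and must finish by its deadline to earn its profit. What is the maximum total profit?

199

Profit order: E=63 C=47 G=40 B=36 D=32 A=13 F=12
Assign: E→slot 2, C→slot 5, G→slot 4, B→slot 1, D skipped, A→slot 3, F skipped.
Slots: [1:B] [2:E] [3:A] [4:G] [5:C]
Profit = 36 + 63 + 13 + 40 + 47 = 199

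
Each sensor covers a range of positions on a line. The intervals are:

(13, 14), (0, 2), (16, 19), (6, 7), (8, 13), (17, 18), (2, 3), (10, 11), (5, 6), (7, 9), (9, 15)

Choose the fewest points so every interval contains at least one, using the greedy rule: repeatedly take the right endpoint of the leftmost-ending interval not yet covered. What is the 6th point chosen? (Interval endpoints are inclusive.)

18

Process intervals by earliest right end; each time one isn't hit yet, stab at its right endpoint.
Sorted: [0,2] [2,3] [5,6] [6,7] [7,9] [10,11] [8,13] [13,14] [9,15] [17,18] [16,19]
{[0,2],[2,3]} hit by 2; {[5,6],[6,7]} hit by 6; {[7,9]} hit by 9; {[10,11],[8,13]} hit by 11; {[13,14],[9,15]} hit by 14; {[17,18],[16,19]} hit by 18.
Points: 2, 6, 9, 11, 14, 18 (6 total).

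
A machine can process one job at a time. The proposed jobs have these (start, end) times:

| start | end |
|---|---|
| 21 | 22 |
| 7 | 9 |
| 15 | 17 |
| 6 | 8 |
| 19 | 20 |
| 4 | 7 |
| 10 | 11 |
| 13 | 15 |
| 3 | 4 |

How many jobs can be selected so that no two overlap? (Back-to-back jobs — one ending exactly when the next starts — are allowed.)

8

Sort by end time and greedily take each interval whose start is ≥ the last chosen end.
Sorted by end: (3,4)  (4,7)  (6,8)  (7,9)  (10,11)  (13,15)  (15,17)  (19,20)  (21,22)
take (3,4); take (4,7); take (7,9); take (10,11); take (13,15); take (15,17); take (19,20); take (21,22).
Selected 8 jobs.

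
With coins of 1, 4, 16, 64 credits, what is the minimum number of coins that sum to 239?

Greedy: take as many of the largest coin as possible, then repeat with the remainder.
239 = 3×64 + 2×16 + 3×4 + 3×1
Total coins = 3 + 2 + 3 + 3 = 11

11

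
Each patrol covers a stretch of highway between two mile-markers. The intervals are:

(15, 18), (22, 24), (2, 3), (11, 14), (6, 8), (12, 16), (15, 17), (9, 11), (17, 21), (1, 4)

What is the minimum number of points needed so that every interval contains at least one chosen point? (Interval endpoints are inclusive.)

By right end: [2,3]  [1,4]  [6,8]  [9,11]  [11,14]  [12,16]  [15,17]  [15,18]  [17,21]  [22,24]
[2,3] uncovered → point at 3; [6,8] uncovered → point at 8; [9,11] uncovered → point at 11; [12,16] uncovered → point at 16; [17,21] uncovered → point at 21; [22,24] uncovered → point at 24.
Points: 3, 8, 11, 16, 21, 24 (6 total).

6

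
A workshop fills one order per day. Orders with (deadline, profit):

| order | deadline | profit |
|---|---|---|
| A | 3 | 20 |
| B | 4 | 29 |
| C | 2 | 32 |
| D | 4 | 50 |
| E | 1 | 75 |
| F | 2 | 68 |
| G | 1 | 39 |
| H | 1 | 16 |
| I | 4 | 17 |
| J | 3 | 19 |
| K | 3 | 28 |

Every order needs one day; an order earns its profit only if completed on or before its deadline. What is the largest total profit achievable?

Take jobs in profit order; each goes to the latest open slot no later than its deadline.
By profit: E(d1,75), F(d2,68), D(d4,50), G(d1,39), C(d2,32), B(d4,29), K(d3,28), A(d3,20), J(d3,19), I(d4,17), H(d1,16)
E→slot 1; F→slot 2; D→slot 4; G skipped; C skipped; B→slot 3; K skipped; A skipped; J skipped; I skipped; H skipped.
Profit = 75 + 68 + 29 + 50 = 222

222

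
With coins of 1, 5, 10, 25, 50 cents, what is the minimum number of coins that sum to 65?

65 − 1×50→15 − 1×10→5 − 1×5→0
Total coins = 1 + 1 + 1 = 3

3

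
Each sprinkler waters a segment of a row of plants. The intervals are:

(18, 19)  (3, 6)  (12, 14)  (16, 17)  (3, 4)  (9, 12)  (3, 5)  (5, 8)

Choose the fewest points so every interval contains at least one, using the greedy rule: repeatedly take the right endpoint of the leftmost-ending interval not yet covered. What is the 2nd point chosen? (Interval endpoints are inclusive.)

8

Sort by right endpoint; whenever an interval is uncovered, place a point at its right end.
By right end: [3,4]  [3,5]  [3,6]  [5,8]  [9,12]  [12,14]  [16,17]  [18,19]
[3,4] uncovered → point at 4; [5,8] uncovered → point at 8; [9,12] uncovered → point at 12; [16,17] uncovered → point at 17; [18,19] uncovered → point at 19.
Points: 4, 8, 12, 17, 19 (5 total).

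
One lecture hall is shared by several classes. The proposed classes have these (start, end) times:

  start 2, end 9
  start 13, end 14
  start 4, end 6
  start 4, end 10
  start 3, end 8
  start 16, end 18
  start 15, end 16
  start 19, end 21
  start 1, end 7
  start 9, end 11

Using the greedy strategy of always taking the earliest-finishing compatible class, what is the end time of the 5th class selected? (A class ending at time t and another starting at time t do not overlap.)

Greedy by earliest finish: after sorting by end time, pick each interval compatible with the last pick.
Sorted by end: (4,6)  (1,7)  (3,8)  (2,9)  (4,10)  (9,11)  (13,14)  (15,16)  (16,18)  (19,21)
take (4,6); skip (3,8); skip (2,9); skip (4,10); take (9,11); take (13,14); take (15,16); take (16,18); take (19,21).
Selected: (4,6) (9,11) (13,14) (15,16) (16,18) (19,21)

18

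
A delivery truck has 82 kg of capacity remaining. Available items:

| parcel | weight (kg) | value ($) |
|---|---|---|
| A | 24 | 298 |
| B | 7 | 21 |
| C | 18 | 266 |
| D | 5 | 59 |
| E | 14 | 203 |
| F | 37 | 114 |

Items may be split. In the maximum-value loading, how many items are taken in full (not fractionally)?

4

Greedy by value/weight ratio, highest first.
Order: C (266/18=14.78) > E (203/14=14.50) > A (298/24=12.42) > D (59/5=11.80) > F (114/37=3.08) > B (21/7=3.00)
Fill: take C (18 @ 266) → take E (14 @ 203) → take A (24 @ 298) → take D (5 @ 59) → take 21/37 of F → 64.70; 82/82 used.
4 item(s) taken whole; one partial (take 21/37 of F).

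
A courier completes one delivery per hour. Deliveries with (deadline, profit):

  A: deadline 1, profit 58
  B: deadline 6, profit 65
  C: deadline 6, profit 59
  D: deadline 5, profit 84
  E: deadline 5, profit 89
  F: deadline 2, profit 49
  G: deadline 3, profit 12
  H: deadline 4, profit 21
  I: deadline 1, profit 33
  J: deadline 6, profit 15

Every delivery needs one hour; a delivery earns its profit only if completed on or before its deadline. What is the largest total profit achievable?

Take jobs in profit order; each goes to the latest open slot no later than its deadline.
Profit order: E=89 D=84 B=65 C=59 A=58 F=49 I=33 H=21 J=15 G=12
Assign: E→slot 5, D→slot 4, B→slot 6, C→slot 3, A→slot 1, F→slot 2, I skipped, H skipped, J skipped, G skipped.
Slots: [1:A] [2:F] [3:C] [4:D] [5:E] [6:B]
Profit = 58 + 49 + 59 + 84 + 89 + 65 = 404

404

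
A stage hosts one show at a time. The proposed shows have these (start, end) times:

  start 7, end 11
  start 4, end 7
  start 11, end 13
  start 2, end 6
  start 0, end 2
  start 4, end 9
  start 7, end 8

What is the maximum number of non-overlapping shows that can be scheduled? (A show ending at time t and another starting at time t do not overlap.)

4

By end time: (0,2), (2,6), (4,7), (7,8), (4,9), (7,11), (11,13).
Pick (0,2); next start ≥ 2 → (2,6); next start ≥ 6 → (7,8); next start ≥ 8 → (11,13).
Selected 4 shows.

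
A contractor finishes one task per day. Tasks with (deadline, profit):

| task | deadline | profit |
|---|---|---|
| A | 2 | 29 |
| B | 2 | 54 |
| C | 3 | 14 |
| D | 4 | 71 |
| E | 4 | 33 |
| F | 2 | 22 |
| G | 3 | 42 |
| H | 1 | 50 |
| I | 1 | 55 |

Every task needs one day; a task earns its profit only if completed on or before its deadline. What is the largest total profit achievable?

222

By profit: D(d4,71), I(d1,55), B(d2,54), H(d1,50), G(d3,42), E(d4,33), A(d2,29), F(d2,22), C(d3,14)
D→slot 4; I→slot 1; B→slot 2; H skipped; G→slot 3; E skipped; A skipped; F skipped; C skipped.
Profit = 55 + 54 + 42 + 71 = 222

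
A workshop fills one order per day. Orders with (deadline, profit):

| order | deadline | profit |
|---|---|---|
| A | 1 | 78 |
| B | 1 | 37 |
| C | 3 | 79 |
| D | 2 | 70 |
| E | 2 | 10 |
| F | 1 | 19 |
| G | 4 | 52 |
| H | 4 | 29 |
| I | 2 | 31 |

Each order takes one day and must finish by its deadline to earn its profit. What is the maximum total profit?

279

Take jobs in profit order; each goes to the latest open slot no later than its deadline.
Profit order: C=79 A=78 D=70 G=52 B=37 I=31 H=29 F=19 E=10
Assign: C→slot 3, A→slot 1, D→slot 2, G→slot 4, B skipped, I skipped, H skipped, F skipped, E skipped.
Slots: [1:A] [2:D] [3:C] [4:G]
Profit = 78 + 70 + 79 + 52 = 279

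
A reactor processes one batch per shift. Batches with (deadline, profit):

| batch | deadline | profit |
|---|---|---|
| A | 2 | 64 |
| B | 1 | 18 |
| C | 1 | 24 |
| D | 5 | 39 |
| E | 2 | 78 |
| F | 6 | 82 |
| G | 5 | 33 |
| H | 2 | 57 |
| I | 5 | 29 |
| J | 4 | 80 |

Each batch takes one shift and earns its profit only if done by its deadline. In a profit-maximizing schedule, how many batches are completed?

Sort by profit descending; place each in the latest free slot ≤ its deadline.
By profit: F(d6,82), J(d4,80), E(d2,78), A(d2,64), H(d2,57), D(d5,39), G(d5,33), I(d5,29), C(d1,24), B(d1,18)
F→slot 6; J→slot 4; E→slot 2; A→slot 1; H skipped; D→slot 5; G→slot 3; I skipped; C skipped; B skipped.
6 of 10 scheduled.

6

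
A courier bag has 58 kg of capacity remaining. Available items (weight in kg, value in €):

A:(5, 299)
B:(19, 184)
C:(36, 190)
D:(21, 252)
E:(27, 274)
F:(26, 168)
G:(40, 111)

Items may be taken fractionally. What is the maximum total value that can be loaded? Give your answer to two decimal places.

Greedy by value/weight ratio, highest first.
Ratios (sorted): A 59.80, D 12.00, E 10.15, B 9.68, F 6.46, C 5.28, G 2.77
take A (5 @ 299); take D (21 @ 252); take E (27 @ 274); take 5/19 of B → 48.42. Capacity used 58/58.
Total value = 873.42

873.42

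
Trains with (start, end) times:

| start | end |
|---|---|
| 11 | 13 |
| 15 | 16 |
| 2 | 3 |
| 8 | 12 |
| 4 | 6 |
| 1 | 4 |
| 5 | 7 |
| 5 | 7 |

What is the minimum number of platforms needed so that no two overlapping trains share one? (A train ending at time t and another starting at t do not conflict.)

3

Events (time:±→running): 1:+→1 2:+→2 3:-→1 4:-→0 4:+→1 5:+→2 5:+→3 … peak 3.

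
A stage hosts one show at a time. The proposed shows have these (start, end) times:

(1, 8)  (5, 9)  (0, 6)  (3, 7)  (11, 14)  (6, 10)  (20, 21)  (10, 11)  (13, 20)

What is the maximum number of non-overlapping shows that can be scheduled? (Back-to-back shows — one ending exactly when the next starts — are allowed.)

Sort by end time and greedily take each interval whose start is ≥ the last chosen end.
By end time: (0,6), (3,7), (1,8), (5,9), (6,10), (10,11), (11,14), (13,20), (20,21).
Pick (0,6); next start ≥ 6 → (6,10); next start ≥ 10 → (10,11); next start ≥ 11 → (11,14); next start ≥ 14 → (20,21).
Selected 5 shows.

5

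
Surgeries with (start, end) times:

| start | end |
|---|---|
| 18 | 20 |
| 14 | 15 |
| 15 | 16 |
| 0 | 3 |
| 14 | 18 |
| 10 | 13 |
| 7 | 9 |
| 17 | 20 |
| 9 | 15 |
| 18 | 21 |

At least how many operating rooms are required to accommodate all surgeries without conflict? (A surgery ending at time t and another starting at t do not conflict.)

3

Events (time:±→running): 0:+→1 3:-→0 7:+→1 9:-→0 9:+→1 10:+→2 13:-→1 14:+→2 14:+→3 … peak 3.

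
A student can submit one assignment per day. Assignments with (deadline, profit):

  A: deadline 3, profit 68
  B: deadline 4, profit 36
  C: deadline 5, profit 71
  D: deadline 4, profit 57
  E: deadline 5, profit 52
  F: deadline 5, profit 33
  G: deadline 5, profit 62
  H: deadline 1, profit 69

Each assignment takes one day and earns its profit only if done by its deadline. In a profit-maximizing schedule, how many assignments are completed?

5

Sort by profit descending; place each in the latest free slot ≤ its deadline.
By profit: C(d5,71), H(d1,69), A(d3,68), G(d5,62), D(d4,57), E(d5,52), B(d4,36), F(d5,33)
C→slot 5; H→slot 1; A→slot 3; G→slot 4; D→slot 2; E skipped; B skipped; F skipped.
5 of 8 scheduled.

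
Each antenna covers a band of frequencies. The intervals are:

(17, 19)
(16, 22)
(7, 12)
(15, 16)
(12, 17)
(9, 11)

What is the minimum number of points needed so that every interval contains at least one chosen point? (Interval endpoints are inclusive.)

Sort by right endpoint; whenever an interval is uncovered, place a point at its right end.
Sorted: [9,11] [7,12] [15,16] [12,17] [17,19] [16,22]
{[9,11],[7,12]} hit by 11; {[15,16],[12,17]} hit by 16; {[17,19],[16,22]} hit by 19.
Points: 11, 16, 19 (3 total).

3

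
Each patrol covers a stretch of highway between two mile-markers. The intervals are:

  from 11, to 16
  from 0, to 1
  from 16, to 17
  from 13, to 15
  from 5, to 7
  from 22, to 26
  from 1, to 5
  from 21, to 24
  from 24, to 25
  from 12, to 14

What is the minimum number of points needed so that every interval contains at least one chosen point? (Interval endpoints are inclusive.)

5

Sort by right endpoint; whenever an interval is uncovered, place a point at its right end.
Sorted: [0,1] [1,5] [5,7] [12,14] [13,15] [11,16] [16,17] [21,24] [24,25] [22,26]
{[0,1],[1,5]} hit by 1; {[5,7]} hit by 7; {[12,14],[13,15],[11,16]} hit by 14; {[16,17]} hit by 17; {[21,24],[24,25],[22,26]} hit by 24.
Points: 1, 7, 14, 17, 24 (5 total).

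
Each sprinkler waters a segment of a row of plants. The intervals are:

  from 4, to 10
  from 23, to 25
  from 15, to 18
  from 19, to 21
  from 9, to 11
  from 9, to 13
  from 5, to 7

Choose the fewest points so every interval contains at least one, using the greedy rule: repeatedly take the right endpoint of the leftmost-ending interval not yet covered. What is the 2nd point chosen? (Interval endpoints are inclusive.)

Process intervals by earliest right end; each time one isn't hit yet, stab at its right endpoint.
By right end: [5,7]  [4,10]  [9,11]  [9,13]  [15,18]  [19,21]  [23,25]
[5,7] uncovered → point at 7; [9,11] uncovered → point at 11; [15,18] uncovered → point at 18; [19,21] uncovered → point at 21; [23,25] uncovered → point at 25.
Points: 7, 11, 18, 21, 25 (5 total).

11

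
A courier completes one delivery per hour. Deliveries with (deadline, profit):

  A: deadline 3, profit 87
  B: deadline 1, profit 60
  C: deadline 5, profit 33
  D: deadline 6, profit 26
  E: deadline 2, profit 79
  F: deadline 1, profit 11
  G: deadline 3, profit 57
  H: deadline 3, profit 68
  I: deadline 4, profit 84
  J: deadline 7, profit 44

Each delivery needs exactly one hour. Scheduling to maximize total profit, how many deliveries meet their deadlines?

Profit order: A=87 I=84 E=79 H=68 B=60 G=57 J=44 C=33 D=26 F=11
Assign: A→slot 3, I→slot 4, E→slot 2, H→slot 1, B skipped, G skipped, J→slot 7, C→slot 5, D→slot 6, F skipped.
Slots: [1:H] [2:E] [3:A] [4:I] [5:C] [6:D] [7:J]
7 of 10 scheduled.

7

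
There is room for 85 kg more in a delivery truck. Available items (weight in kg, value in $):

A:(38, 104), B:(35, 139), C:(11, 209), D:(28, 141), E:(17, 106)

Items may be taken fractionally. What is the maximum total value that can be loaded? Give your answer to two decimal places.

571.17

Sort by value per unit weight and fill in that order.
Ratios (sorted): C 19.00, E 6.24, D 5.04, B 3.97, A 2.74
take C (11 @ 209); take E (17 @ 106); take D (28 @ 141); take 29/35 of B → 115.17. Capacity used 85/85.
Total value = 571.17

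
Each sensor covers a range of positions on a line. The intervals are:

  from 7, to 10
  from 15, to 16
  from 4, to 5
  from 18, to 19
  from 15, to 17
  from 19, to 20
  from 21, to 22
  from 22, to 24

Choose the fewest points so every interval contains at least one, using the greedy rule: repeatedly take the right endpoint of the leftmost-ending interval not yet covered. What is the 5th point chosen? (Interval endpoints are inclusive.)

22

By right end: [4,5]  [7,10]  [15,16]  [15,17]  [18,19]  [19,20]  [21,22]  [22,24]
[4,5] uncovered → point at 5; [7,10] uncovered → point at 10; [15,16] uncovered → point at 16; [18,19] uncovered → point at 19; [21,22] uncovered → point at 22.
Points: 5, 10, 16, 19, 22 (5 total).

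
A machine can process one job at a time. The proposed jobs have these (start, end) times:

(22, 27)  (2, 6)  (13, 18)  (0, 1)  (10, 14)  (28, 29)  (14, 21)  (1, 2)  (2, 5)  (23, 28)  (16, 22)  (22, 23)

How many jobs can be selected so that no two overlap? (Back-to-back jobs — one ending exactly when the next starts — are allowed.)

By end time: (0,1), (1,2), (2,5), (2,6), (10,14), (13,18), (14,21), (16,22), (22,23), (22,27), (23,28), (28,29).
Pick (0,1); next start ≥ 1 → (1,2); next start ≥ 2 → (2,5); next start ≥ 5 → (10,14); next start ≥ 14 → (14,21); next start ≥ 21 → (22,23); next start ≥ 23 → (23,28); next start ≥ 28 → (28,29).
Selected 8 jobs.

8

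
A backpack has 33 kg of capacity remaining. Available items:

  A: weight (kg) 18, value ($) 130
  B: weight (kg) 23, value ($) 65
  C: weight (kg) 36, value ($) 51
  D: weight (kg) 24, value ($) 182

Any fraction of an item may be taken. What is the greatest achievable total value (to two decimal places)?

247.00

Order: D (182/24=7.58) > A (130/18=7.22) > B (65/23=2.83) > C (51/36=1.42)
Fill: take D (24 @ 182) → take 9/18 of A → 65.00; 33/33 used.
Total value = 247.00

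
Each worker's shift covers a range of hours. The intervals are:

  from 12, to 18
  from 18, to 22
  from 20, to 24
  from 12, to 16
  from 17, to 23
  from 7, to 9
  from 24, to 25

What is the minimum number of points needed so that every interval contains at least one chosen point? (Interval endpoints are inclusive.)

Sorted: [7,9] [12,16] [12,18] [18,22] [17,23] [20,24] [24,25]
{[7,9]} hit by 9; {[12,16],[12,18]} hit by 16; {[18,22],[17,23],[20,24]} hit by 22; {[24,25]} hit by 25.
Points: 9, 16, 22, 25 (4 total).

4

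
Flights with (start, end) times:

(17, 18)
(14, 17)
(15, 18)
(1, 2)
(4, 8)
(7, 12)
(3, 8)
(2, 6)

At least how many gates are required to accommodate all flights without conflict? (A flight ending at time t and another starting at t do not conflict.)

starts: [1, 2, 3, 4, 7, 14, 15, 17]
ends:   [2, 6, 8, 8, 12, 17, 18, 18]
s1→1 e2→0 s2→1 s3→2 s4→3  — peak 3.

3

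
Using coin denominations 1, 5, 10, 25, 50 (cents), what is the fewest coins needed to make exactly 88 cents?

6

Use the largest denomination that fits, subtract, and repeat.
88 = 1×50 + 1×25 + 1×10 + 3×1
Total coins = 1 + 1 + 1 + 3 = 6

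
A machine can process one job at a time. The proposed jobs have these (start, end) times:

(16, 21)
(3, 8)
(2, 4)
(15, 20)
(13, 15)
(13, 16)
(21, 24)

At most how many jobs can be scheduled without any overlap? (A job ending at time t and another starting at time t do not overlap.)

Sort by end time and greedily take each interval whose start is ≥ the last chosen end.
Sorted by end: (2,4)  (3,8)  (13,15)  (13,16)  (15,20)  (16,21)  (21,24)
take (2,4); skip (3,8); take (13,15); take (15,20); skip (16,21); take (21,24).
Selected 4 jobs.

4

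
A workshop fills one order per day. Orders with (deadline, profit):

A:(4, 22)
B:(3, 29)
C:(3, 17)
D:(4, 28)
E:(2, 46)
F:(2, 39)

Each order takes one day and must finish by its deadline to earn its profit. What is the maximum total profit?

Profit order: E=46 F=39 B=29 D=28 A=22 C=17
Assign: E→slot 2, F→slot 1, B→slot 3, D→slot 4, A skipped, C skipped.
Slots: [1:F] [2:E] [3:B] [4:D]
Profit = 39 + 46 + 29 + 28 = 142

142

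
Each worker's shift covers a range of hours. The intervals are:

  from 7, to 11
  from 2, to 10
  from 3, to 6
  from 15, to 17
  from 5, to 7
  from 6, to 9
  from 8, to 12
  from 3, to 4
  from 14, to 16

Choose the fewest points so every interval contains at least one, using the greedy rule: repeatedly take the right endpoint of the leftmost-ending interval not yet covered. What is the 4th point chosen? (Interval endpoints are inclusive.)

Sorted: [3,4] [3,6] [5,7] [6,9] [2,10] [7,11] [8,12] [14,16] [15,17]
{[3,4],[3,6]} hit by 4; {[5,7],[6,9],[2,10],[7,11]} hit by 7; {[8,12]} hit by 12; {[14,16],[15,17]} hit by 16.
Points: 4, 7, 12, 16 (4 total).

16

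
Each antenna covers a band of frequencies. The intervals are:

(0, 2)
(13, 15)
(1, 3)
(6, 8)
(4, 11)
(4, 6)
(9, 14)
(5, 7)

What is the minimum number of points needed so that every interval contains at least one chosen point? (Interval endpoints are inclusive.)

Sorted: [0,2] [1,3] [4,6] [5,7] [6,8] [4,11] [9,14] [13,15]
{[0,2],[1,3]} hit by 2; {[4,6],[5,7],[6,8],[4,11]} hit by 6; {[9,14],[13,15]} hit by 14.
Points: 2, 6, 14 (3 total).

3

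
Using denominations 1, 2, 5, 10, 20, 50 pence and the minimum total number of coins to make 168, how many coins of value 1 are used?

Use the largest denomination that fits, subtract, and repeat.
168 − 3×50→18 − 1×10→8 − 1×5→3 − 1×2→1 − 1×1→0
Count of 1: 1

1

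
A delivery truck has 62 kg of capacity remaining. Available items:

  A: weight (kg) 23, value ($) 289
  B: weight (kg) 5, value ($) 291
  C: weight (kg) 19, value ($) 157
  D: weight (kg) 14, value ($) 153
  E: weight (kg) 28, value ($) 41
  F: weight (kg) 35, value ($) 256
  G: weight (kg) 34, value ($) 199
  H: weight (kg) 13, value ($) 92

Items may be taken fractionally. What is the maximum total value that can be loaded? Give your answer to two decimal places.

897.31

Ratios (sorted): B 58.20, A 12.57, D 10.93, C 8.26, F 7.31, H 7.08, G 5.85, E 1.46
take B (5 @ 291); take A (23 @ 289); take D (14 @ 153); take C (19 @ 157); take 1/35 of F → 7.31. Capacity used 62/62.
Total value = 897.31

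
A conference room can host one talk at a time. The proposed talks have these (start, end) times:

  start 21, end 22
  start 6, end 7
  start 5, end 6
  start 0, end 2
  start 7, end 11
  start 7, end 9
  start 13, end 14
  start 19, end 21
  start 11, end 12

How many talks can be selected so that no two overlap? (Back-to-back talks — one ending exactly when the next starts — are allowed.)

8

Order by finish time; keep every interval that doesn't clash with the previous kept one.
By end time: (0,2), (5,6), (6,7), (7,9), (7,11), (11,12), (13,14), (19,21), (21,22).
Pick (0,2); next start ≥ 2 → (5,6); next start ≥ 6 → (6,7); next start ≥ 7 → (7,9); next start ≥ 9 → (11,12); next start ≥ 12 → (13,14); next start ≥ 14 → (19,21); next start ≥ 21 → (21,22).
Selected 8 talks.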